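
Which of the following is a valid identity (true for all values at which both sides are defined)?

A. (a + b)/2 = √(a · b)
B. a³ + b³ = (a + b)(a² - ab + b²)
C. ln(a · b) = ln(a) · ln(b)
B

A: fails at (2, 7) — LHS = 9/2, RHS = √(14) ≈ 3.742.
B: holds — e.g. at (2, 4), both sides equal 72.
C: fails at (5, 5) — LHS = ln(25) ≈ 3.219, RHS = ln(5)² ≈ 2.59.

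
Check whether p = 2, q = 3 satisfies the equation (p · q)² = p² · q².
Holds

Substituting p = 2, q = 3:

LHS = (2 · 3)² = 36
RHS = 2² · 3² = 36

LHS = RHS, so the equation holds at this point.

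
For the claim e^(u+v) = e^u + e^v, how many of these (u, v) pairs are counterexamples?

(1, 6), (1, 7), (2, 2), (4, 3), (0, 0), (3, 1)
6

Testing each pair:
(1, 6): LHS = e^7 ≈ 1097, RHS = e + e^6 ≈ 406.1 → counterexample
(1, 7): LHS = e^8 ≈ 2981, RHS = e + e^7 ≈ 1099 → counterexample
(2, 2): LHS = e^4 ≈ 54.6, RHS = 2·e^2 ≈ 14.78 → counterexample
(4, 3): LHS = e^7 ≈ 1097, RHS = e^3 + e^4 ≈ 74.68 → counterexample
(0, 0): LHS = 1, RHS = 2 → counterexample
(3, 1): LHS = e^4 ≈ 54.6, RHS = e + e^3 ≈ 22.8 → counterexample

That makes 6 counterexamples.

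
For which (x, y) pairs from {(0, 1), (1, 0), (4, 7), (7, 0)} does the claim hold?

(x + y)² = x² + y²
(0, 1), (1, 0), (7, 0)

Testing each pair:
(0, 1): LHS = 1, RHS = 1 → holds
(1, 0): LHS = 1, RHS = 1 → holds
(4, 7): LHS = 121, RHS = 65 → fails
(7, 0): LHS = 49, RHS = 49 → holds

3 of 4 pairs satisfy the claim.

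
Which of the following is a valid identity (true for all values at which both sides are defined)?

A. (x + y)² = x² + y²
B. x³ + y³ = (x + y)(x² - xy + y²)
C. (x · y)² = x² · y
B

A: fails at (3, 3) — LHS = 36, RHS = 18.
B: holds — e.g. at (1, 2), both sides equal 9.
C: fails at (2, 5) — LHS = 100, RHS = 20.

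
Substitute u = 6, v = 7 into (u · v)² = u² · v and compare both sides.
LHS = (6 · 7)² = 1764
RHS = 6² · 7 = 252

LHS ≠ RHS, so the equation does not hold here.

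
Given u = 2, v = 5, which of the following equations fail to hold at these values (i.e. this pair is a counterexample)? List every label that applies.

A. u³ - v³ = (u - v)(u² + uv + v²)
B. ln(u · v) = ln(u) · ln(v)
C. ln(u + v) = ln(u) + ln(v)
Evaluating each claim at the given values:
A. LHS = -117, RHS = -117 → holds here (LHS = RHS)
B. LHS = ln(10) ≈ 2.303, RHS = ln(2)·ln(5) ≈ 1.116 → fails here (LHS ≠ RHS)
C. LHS = ln(7) ≈ 1.946, RHS = ln(2) + ln(5) ≈ 2.303 → fails here (LHS ≠ RHS)

Answer: B, C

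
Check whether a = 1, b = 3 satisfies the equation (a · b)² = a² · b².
Holds

Substituting a = 1, b = 3:

LHS = (1 · 3)² = 9
RHS = 1² · 3² = 9

LHS = RHS, so the equation holds at this point.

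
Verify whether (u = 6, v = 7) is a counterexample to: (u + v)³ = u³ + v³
Substituting u = 6, v = 7:
LHS = (6 + 7)³ = 2197
RHS = 6³ + 7³ = 559

Since LHS ≠ RHS, this pair disproves the claim.

Answer: Yes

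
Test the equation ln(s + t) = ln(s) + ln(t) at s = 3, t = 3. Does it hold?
Substituting s = 3, t = 3:

LHS = ln(3 + 3) = ln(6) ≈ 1.792
RHS = ln(3) + ln(3) = 2·ln(3) ≈ 2.197

LHS ≠ RHS, so the equation does not hold at this point.

Answer: Fails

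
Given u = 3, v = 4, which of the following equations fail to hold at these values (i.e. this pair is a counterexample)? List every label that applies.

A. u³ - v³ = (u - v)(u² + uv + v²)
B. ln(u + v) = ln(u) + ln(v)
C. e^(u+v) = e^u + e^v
B, C

Evaluating each claim at the given values:
A. LHS = -37, RHS = -37 → holds here (LHS = RHS)
B. LHS = ln(7) ≈ 1.946, RHS = ln(3) + ln(4) ≈ 2.485 → fails here (LHS ≠ RHS)
C. LHS = e^7 ≈ 1097, RHS = e^3 + e^4 ≈ 74.68 → fails here (LHS ≠ RHS)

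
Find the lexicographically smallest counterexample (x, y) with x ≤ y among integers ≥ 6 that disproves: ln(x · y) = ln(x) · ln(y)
Substituting (6, 6) into the claim:
LHS = ln(6 · 6) = ln(36) ≈ 3.584
RHS = ln(6) · ln(6) = ln(6)² ≈ 3.21

Since LHS ≠ RHS, this pair disproves the claim, and no lexicographically smaller pair (x ≤ y, integers ≥ 6) does.

For instance (6, 12) is also a counterexample (LHS = ln(72) ≈ 4.277, RHS = ln(6)·ln(12) ≈ 4.452), but it's lexicographically larger.

Answer: (x, y) = (6, 6)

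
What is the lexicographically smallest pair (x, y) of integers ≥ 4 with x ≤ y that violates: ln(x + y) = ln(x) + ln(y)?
(x, y) = (4, 4)

Substituting (4, 4) into the claim:
LHS = ln(4 + 4) = ln(8) ≈ 2.079
RHS = ln(4) + ln(4) = 2·ln(4) ≈ 2.773

Since LHS ≠ RHS, this pair disproves the claim, and no lexicographically smaller pair (x ≤ y, integers ≥ 4) does.

For instance (6, 6) is also a counterexample (LHS = ln(12) ≈ 2.485, RHS = 2·ln(6) ≈ 3.584), but it's lexicographically larger.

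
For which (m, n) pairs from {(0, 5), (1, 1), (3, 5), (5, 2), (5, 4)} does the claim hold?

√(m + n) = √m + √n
(0, 5)

Testing each pair:
(0, 5): LHS = √(5) ≈ 2.236, RHS = √(5) ≈ 2.236 → holds
(1, 1): LHS = √(2) ≈ 1.414, RHS = 2 → fails
(3, 5): LHS = 2·√(2) ≈ 2.828, RHS = √(3) + √(5) ≈ 3.968 → fails
(5, 2): LHS = √(7) ≈ 2.646, RHS = √(2) + √(5) ≈ 3.65 → fails
(5, 4): LHS = 3, RHS = 2 + √(5) ≈ 4.236 → fails

1 of 5 pairs satisfies the claim.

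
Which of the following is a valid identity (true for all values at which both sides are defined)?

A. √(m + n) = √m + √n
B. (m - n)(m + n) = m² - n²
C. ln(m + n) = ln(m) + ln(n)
B

A: fails at (1, 5) — LHS = √(6) ≈ 2.449, RHS = 1 + √(5) ≈ 3.236.
B: holds — e.g. at (6, 7), both sides equal -13.
C: fails at (2, 7) — LHS = ln(9) ≈ 2.197, RHS = ln(2) + ln(7) ≈ 2.639.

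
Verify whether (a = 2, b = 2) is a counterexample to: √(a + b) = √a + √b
Substituting a = 2, b = 2:
LHS = √(2 + 2) = 2
RHS = √2 + √2 = 2·√(2) ≈ 2.828

Since LHS ≠ RHS, this pair disproves the claim.

Answer: Yes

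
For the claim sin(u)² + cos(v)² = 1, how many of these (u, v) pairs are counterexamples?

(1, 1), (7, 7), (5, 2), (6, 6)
Testing each pair:
(1, 1): LHS = cos(1)² + sin(1)² = 1, RHS = 1 → satisfies claim
(7, 7): LHS = sin(7)² + cos(7)² = 1, RHS = 1 → satisfies claim
(5, 2): LHS = cos(2)² + sin(5)² ≈ 1.093, RHS = 1 → counterexample
(6, 6): LHS = sin(6)² + cos(6)² = 1, RHS = 1 → satisfies claim

That makes 1 counterexample.

Answer: 1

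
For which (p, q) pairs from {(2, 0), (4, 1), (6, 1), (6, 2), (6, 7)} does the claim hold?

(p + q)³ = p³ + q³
Testing each pair:
(2, 0): LHS = 8, RHS = 8 → holds
(4, 1): LHS = 125, RHS = 65 → fails
(6, 1): LHS = 343, RHS = 217 → fails
(6, 2): LHS = 512, RHS = 224 → fails
(6, 7): LHS = 2197, RHS = 559 → fails

1 of 5 pairs satisfies the claim.

Answer: (2, 0)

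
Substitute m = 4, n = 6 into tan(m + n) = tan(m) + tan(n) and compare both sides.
LHS = tan(4 + 6) = tan(10) ≈ 0.6484
RHS = tan(4) + tan(6) ≈ 0.8668

LHS ≠ RHS (they differ by about 0.2185), so the equation does not hold here.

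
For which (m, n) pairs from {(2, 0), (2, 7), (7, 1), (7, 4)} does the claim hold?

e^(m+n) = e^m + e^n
Testing each pair:
(2, 0): LHS = e^2 ≈ 7.389, RHS = 1 + e^2 ≈ 8.389 → fails
(2, 7): LHS = e^9 ≈ 8103, RHS = e^2 + e^7 ≈ 1104 → fails
(7, 1): LHS = e^8 ≈ 2981, RHS = e + e^7 ≈ 1099 → fails
(7, 4): LHS = e^11 ≈ 59874.1, RHS = e^4 + e^7 ≈ 1151 → fails

No pair satisfies the claim.

Answer: None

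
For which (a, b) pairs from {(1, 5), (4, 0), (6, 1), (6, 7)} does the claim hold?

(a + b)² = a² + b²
(4, 0)

Testing each pair:
(1, 5): LHS = 36, RHS = 26 → fails
(4, 0): LHS = 16, RHS = 16 → holds
(6, 1): LHS = 49, RHS = 37 → fails
(6, 7): LHS = 169, RHS = 85 → fails

1 of 4 pairs satisfies the claim.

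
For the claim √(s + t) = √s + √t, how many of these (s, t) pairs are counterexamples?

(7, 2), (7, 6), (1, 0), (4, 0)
Testing each pair:
(7, 2): LHS = 3, RHS = √(2) + √(7) ≈ 4.06 → counterexample
(7, 6): LHS = √(13) ≈ 3.606, RHS = √(6) + √(7) ≈ 5.095 → counterexample
(1, 0): LHS = 1, RHS = 1 → satisfies claim
(4, 0): LHS = 2, RHS = 2 → satisfies claim

That makes 2 counterexamples.

Answer: 2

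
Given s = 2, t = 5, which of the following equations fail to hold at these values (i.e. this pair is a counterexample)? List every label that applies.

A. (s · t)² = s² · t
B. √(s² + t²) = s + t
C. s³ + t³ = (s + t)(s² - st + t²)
A, B

Evaluating each claim at the given values:
A. LHS = 100, RHS = 20 → fails here (LHS ≠ RHS)
B. LHS = √(29) ≈ 5.385, RHS = 7 → fails here (LHS ≠ RHS)
C. LHS = 133, RHS = 133 → holds here (LHS = RHS)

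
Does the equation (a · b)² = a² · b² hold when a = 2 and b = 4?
Holds

Substituting a = 2, b = 4:

LHS = (2 · 4)² = 64
RHS = 2² · 4² = 64

LHS = RHS, so the equation holds at this point.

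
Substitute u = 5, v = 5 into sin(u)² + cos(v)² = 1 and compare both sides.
LHS = sin(5)² + cos(5)² = 1
RHS = 1

LHS = RHS: the two sides agree.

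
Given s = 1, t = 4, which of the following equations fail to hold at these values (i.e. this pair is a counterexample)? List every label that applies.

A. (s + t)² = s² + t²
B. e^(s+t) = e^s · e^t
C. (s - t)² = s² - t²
A, C

Evaluating each claim at the given values:
A. LHS = 25, RHS = 17 → fails here (LHS ≠ RHS)
B. LHS = e^5 ≈ 148.4, RHS = e^5 ≈ 148.4 → holds here (LHS = RHS)
C. LHS = 9, RHS = -15 → fails here (LHS ≠ RHS)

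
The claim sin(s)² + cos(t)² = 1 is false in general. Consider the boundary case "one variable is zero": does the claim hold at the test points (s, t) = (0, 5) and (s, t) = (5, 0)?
No, fails at both test points

At (0, 5): LHS = cos(5)² ≈ 0.08046 ≠ RHS = 1
At (5, 0): LHS = sin(5)² + 1 ≈ 1.92 ≠ RHS = 1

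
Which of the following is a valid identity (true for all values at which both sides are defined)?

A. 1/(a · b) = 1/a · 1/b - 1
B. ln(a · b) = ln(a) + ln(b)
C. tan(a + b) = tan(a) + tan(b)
A: fails at (2, 3) — LHS = 1/6, RHS = -5/6.
B: holds — e.g. at (2, 4), both sides equal ln(8) ≈ 2.079.
C: fails at (3, 4) — LHS = tan(7) ≈ 0.8714, RHS = tan(3) + tan(4) ≈ 1.015.

Answer: B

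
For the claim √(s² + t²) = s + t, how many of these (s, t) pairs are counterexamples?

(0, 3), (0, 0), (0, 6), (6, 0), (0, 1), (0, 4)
Testing each pair:
(0, 3): LHS = 3, RHS = 3 → satisfies claim
(0, 0): LHS = 0, RHS = 0 → satisfies claim
(0, 6): LHS = 6, RHS = 6 → satisfies claim
(6, 0): LHS = 6, RHS = 6 → satisfies claim
(0, 1): LHS = 1, RHS = 1 → satisfies claim
(0, 4): LHS = 4, RHS = 4 → satisfies claim

That makes 0 counterexamples.

Answer: 0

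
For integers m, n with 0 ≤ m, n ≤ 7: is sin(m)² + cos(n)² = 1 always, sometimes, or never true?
Sometimes true

It holds at (m, n) = (3, 3) (both sides equal 1), but fails at (m, n) = (1, 5) (LHS = cos(5)² + sin(1)² ≈ 0.7885, RHS = 1).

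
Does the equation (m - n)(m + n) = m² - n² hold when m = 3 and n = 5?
Holds

Substituting m = 3, n = 5:

LHS = (3 - 5)(3 + 5) = -16
RHS = 3² - 5² = -16

LHS = RHS, so the equation holds at this point.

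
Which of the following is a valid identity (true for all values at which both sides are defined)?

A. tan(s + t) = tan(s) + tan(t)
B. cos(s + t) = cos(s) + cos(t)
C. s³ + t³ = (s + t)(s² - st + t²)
A: fails at (1, 5) — LHS = tan(6) ≈ -0.291, RHS = tan(5) + tan(1) ≈ -1.823.
B: fails at (4, 4) — LHS = cos(8) ≈ -0.1455, RHS = 2·cos(4) ≈ -1.307.
C: holds — e.g. at (2, 2), both sides equal 16.

Answer: C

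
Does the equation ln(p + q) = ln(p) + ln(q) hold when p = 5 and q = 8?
Substituting p = 5, q = 8:

LHS = ln(5 + 8) = ln(13) ≈ 2.565
RHS = ln(5) + ln(8) ≈ 3.689

LHS ≠ RHS, so the equation does not hold at this point.

Answer: Fails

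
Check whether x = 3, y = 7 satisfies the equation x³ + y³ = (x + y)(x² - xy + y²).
Holds

Substituting x = 3, y = 7:

LHS = 3³ + 7³ = 370
RHS = (3 + 7)(3² - 3·7 + 7²) = 370

LHS = RHS, so the equation holds at this point.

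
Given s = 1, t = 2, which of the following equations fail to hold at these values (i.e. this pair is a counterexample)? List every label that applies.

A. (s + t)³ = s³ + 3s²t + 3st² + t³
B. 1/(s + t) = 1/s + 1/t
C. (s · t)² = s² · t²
Evaluating each claim at the given values:
A. LHS = 27, RHS = 27 → holds here (LHS = RHS)
B. LHS = 1/3, RHS = 3/2 → fails here (LHS ≠ RHS)
C. LHS = 4, RHS = 4 → holds here (LHS = RHS)

Answer: B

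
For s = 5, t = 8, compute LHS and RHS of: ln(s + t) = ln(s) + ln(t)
LHS = ln(5 + 8) = ln(13) ≈ 2.565
RHS = ln(5) + ln(8) ≈ 3.689

LHS ≠ RHS (they differ by about 1.124), so the equation does not hold here.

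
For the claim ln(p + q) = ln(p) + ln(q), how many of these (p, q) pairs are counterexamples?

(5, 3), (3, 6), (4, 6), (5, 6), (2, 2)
4

Testing each pair:
(5, 3): LHS = ln(8) ≈ 2.079, RHS = ln(3) + ln(5) ≈ 2.708 → counterexample
(3, 6): LHS = ln(9) ≈ 2.197, RHS = ln(3) + ln(6) ≈ 2.89 → counterexample
(4, 6): LHS = ln(10) ≈ 2.303, RHS = ln(4) + ln(6) ≈ 3.178 → counterexample
(5, 6): LHS = ln(11) ≈ 2.398, RHS = ln(5) + ln(6) ≈ 3.401 → counterexample
(2, 2): LHS = ln(4) ≈ 1.386, RHS = 2·ln(2) ≈ 1.386 → satisfies claim

That makes 4 counterexamples.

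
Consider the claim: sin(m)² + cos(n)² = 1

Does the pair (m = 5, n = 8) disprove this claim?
Yes

Substituting m = 5, n = 8:
LHS = sin(5)² + cos(8)² ≈ 0.9407
RHS = 1

Since LHS ≠ RHS, this pair disproves the claim.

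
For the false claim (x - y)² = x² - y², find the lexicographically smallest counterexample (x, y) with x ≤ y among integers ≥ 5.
(x, y) = (5, 6)

Substituting (5, 6) into the claim:
LHS = (5 - 6)² = 1
RHS = 5² - 6² = -11

Since LHS ≠ RHS, this pair disproves the claim, and no lexicographically smaller pair (x ≤ y, integers ≥ 5) does.

For instance (5, 9) is also a counterexample (LHS = 16, RHS = -56), but it's lexicographically larger.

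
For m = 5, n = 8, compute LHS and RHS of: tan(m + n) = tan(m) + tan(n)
LHS = tan(5 + 8) = tan(13) ≈ 0.463
RHS = tan(5) + tan(8) ≈ -10.18

LHS ≠ RHS (they differ by about 10.64), so the equation does not hold here.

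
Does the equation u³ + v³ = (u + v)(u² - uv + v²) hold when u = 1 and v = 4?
Holds

Substituting u = 1, v = 4:

LHS = 1³ + 4³ = 65
RHS = (1 + 4)(1² - 1·4 + 4²) = 65

LHS = RHS, so the equation holds at this point.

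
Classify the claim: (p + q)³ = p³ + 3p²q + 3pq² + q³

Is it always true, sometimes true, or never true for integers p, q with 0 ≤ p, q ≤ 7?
The identity holds for every pair in the range. For instance at (p, q) = (1, 0): both sides equal 1.

Answer: Always true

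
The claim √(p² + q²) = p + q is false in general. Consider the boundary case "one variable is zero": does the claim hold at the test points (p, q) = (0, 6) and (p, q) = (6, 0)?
Yes, holds at both test points

At (0, 6): LHS = 6, RHS = 6 → equal
At (6, 0): LHS = 6, RHS = 6 → equal

So the claim does hold at both of these boundary points, even though it is not an identity.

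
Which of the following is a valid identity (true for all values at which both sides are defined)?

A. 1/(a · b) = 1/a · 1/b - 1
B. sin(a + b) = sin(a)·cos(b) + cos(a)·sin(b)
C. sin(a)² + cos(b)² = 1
B

A: fails at (4, 5) — LHS = 1/20, RHS = -19/20.
B: holds — e.g. at (1, 4), both sides equal sin(5) ≈ -0.9589.
C: fails at (2, 7) — LHS = cos(7)² + sin(2)² ≈ 1.395, RHS = 1.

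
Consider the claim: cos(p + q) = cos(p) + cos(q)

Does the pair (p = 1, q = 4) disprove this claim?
Substituting p = 1, q = 4:
LHS = cos(1 + 4) = cos(5) ≈ 0.2837
RHS = cos(1) + cos(4) ≈ -0.1133

Since LHS ≠ RHS, this pair disproves the claim.

Answer: Yes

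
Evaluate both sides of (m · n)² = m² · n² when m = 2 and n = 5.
LHS = (2 · 5)² = 100
RHS = 2² · 5² = 100

LHS = RHS: the two sides agree.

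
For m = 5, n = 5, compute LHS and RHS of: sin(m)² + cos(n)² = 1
LHS = sin(5)² + cos(5)² = 1
RHS = 1

LHS = RHS: the two sides agree.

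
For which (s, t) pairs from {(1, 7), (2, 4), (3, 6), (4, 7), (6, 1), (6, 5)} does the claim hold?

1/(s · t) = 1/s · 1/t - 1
Testing each pair:
(1, 7): LHS = 1/7, RHS = -6/7 → fails
(2, 4): LHS = 1/8, RHS = -7/8 → fails
(3, 6): LHS = 1/18, RHS = -17/18 → fails
(4, 7): LHS = 1/28, RHS = -27/28 → fails
(6, 1): LHS = 1/6, RHS = -5/6 → fails
(6, 5): LHS = 1/30, RHS = -29/30 → fails

No pair satisfies the claim.

Answer: None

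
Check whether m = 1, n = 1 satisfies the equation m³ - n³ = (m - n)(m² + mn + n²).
Holds

Substituting m = 1, n = 1:

LHS = 1³ - 1³ = 0
RHS = (1 - 1)(1² + 1·1 + 1²) = 0

LHS = RHS, so the equation holds at this point.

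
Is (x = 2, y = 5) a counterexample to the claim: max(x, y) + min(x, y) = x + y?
No

Substituting x = 2, y = 5:
LHS = max(2, 5) + min(2, 5) = 7
RHS = 2 + 5 = 7

The sides agree, so this pair does not disprove the claim.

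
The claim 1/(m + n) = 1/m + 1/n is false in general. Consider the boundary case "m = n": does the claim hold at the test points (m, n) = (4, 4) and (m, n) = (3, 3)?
At (4, 4): LHS = 1/8 ≠ RHS = 1/2
At (3, 3): LHS = 1/6 ≠ RHS = 2/3

Answer: No, fails at both test points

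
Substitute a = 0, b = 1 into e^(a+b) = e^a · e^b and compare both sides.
LHS = e^(0+1) = e ≈ 2.718
RHS = e^0 · e^1 = e ≈ 2.718

LHS = RHS: the two sides agree.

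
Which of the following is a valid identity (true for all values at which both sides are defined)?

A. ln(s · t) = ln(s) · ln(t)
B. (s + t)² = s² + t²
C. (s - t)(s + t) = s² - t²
A: fails at (2, 7) — LHS = ln(14) ≈ 2.639, RHS = ln(2)·ln(7) ≈ 1.349.
B: fails at (3, 7) — LHS = 100, RHS = 58.
C: holds — e.g. at (4, 6), both sides equal -20.

Answer: C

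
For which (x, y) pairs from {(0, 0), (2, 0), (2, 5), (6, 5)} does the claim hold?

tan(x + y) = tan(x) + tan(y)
(0, 0), (2, 0)

Testing each pair:
(0, 0): LHS = 0, RHS = 0 → holds
(2, 0): LHS = tan(2) ≈ -2.185, RHS = tan(2) ≈ -2.185 → holds
(2, 5): LHS = tan(7) ≈ 0.8714, RHS = tan(5) + tan(2) ≈ -5.566 → fails
(6, 5): LHS = tan(11) ≈ -226, RHS = tan(5) + tan(6) ≈ -3.672 → fails

2 of 4 pairs satisfy the claim.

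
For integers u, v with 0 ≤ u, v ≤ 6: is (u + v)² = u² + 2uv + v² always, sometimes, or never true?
Always true

The identity holds for every pair in the range. For instance at (u, v) = (5, 3): both sides equal 64.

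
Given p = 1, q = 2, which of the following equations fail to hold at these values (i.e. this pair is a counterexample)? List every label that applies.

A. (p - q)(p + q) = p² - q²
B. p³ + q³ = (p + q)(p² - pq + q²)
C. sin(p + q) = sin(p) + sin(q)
C

Evaluating each claim at the given values:
A. LHS = -3, RHS = -3 → holds here (LHS = RHS)
B. LHS = 9, RHS = 9 → holds here (LHS = RHS)
C. LHS = sin(3) ≈ 0.1411, RHS = sin(1) + sin(2) ≈ 1.751 → fails here (LHS ≠ RHS)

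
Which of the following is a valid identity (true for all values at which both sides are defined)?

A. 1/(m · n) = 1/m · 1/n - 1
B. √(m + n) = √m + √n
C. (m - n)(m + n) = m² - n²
A: fails at (3, 7) — LHS = 1/21, RHS = -20/21.
B: fails at (6, 7) — LHS = √(13) ≈ 3.606, RHS = √(6) + √(7) ≈ 5.095.
C: holds — e.g. at (3, 3), both sides equal 0.

Answer: C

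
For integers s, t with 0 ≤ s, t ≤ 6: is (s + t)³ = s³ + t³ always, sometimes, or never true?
It holds at (s, t) = (2, 0) (both sides equal 8), but fails at (s, t) = (2, 1) (LHS = 27, RHS = 9).

Answer: Sometimes true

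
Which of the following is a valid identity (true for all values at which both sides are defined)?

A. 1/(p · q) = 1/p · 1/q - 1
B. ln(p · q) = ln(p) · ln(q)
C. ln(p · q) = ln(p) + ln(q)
A: fails at (1, 1) — LHS = 1, RHS = 0.
B: fails at (4, 4) — LHS = ln(16) ≈ 2.773, RHS = ln(4)² ≈ 1.922.
C: holds — e.g. at (4, 5), both sides equal ln(20) ≈ 2.996.

Answer: C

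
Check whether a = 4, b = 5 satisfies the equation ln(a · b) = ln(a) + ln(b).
Holds

Substituting a = 4, b = 5:

LHS = ln(4 · 5) = ln(20) ≈ 2.996
RHS = ln(4) + ln(5) ≈ 2.996

LHS = RHS, so the equation holds at this point.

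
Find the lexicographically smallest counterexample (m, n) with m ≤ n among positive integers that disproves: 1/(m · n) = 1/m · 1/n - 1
(m, n) = (1, 1)

Substituting (1, 1) into the claim:
LHS = 1/(1 · 1) = 1
RHS = 1/1 · 1/1 - 1 = 0

Since LHS ≠ RHS, this pair disproves the claim, and no lexicographically smaller pair (m ≤ n, positive integers) does.

For instance (3, 8) is also a counterexample (LHS = 1/24, RHS = -23/24), but it's lexicographically larger.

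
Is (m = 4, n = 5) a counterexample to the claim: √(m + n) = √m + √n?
Substituting m = 4, n = 5:
LHS = √(4 + 5) = 3
RHS = √4 + √5 = 2 + √(5) ≈ 4.236

Since LHS ≠ RHS, this pair disproves the claim.

Answer: Yes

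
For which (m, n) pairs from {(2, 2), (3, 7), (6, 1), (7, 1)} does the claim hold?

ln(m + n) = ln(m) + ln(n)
(2, 2)

Testing each pair:
(2, 2): LHS = ln(4) ≈ 1.386, RHS = 2·ln(2) ≈ 1.386 → holds
(3, 7): LHS = ln(10) ≈ 2.303, RHS = ln(3) + ln(7) ≈ 3.045 → fails
(6, 1): LHS = ln(7) ≈ 1.946, RHS = ln(6) ≈ 1.792 → fails
(7, 1): LHS = ln(8) ≈ 2.079, RHS = ln(7) ≈ 1.946 → fails

1 of 4 pairs satisfies the claim.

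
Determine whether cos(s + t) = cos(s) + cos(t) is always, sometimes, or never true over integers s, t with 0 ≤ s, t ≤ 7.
The claim fails for every pair in the range. For instance at (s, t) = (3, 3): LHS = cos(6) ≈ 0.9602, RHS = 2·cos(3) ≈ -1.98.

Answer: Never true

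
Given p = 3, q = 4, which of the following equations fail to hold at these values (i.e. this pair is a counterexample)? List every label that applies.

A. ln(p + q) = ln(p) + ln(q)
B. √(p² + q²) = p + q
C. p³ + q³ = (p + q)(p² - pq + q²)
A, B

Evaluating each claim at the given values:
A. LHS = ln(7) ≈ 1.946, RHS = ln(3) + ln(4) ≈ 2.485 → fails here (LHS ≠ RHS)
B. LHS = 5, RHS = 7 → fails here (LHS ≠ RHS)
C. LHS = 91, RHS = 91 → holds here (LHS = RHS)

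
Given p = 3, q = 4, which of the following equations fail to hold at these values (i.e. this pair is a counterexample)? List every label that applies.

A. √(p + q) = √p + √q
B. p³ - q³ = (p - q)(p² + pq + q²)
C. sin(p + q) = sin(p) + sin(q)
A, C

Evaluating each claim at the given values:
A. LHS = √(7) ≈ 2.646, RHS = √(3) + 2 ≈ 3.732 → fails here (LHS ≠ RHS)
B. LHS = -37, RHS = -37 → holds here (LHS = RHS)
C. LHS = sin(7) ≈ 0.657, RHS = sin(4) + sin(3) ≈ -0.6157 → fails here (LHS ≠ RHS)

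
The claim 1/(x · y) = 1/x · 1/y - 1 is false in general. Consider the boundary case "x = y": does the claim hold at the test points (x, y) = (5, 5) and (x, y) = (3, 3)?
At (5, 5): LHS = 1/25 ≠ RHS = -24/25
At (3, 3): LHS = 1/9 ≠ RHS = -8/9

Answer: No, fails at both test points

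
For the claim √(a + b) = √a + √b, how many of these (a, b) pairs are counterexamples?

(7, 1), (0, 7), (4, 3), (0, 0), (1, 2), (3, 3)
4

Testing each pair:
(7, 1): LHS = 2·√(2) ≈ 2.828, RHS = 1 + √(7) ≈ 3.646 → counterexample
(0, 7): LHS = √(7) ≈ 2.646, RHS = √(7) ≈ 2.646 → satisfies claim
(4, 3): LHS = √(7) ≈ 2.646, RHS = √(3) + 2 ≈ 3.732 → counterexample
(0, 0): LHS = 0, RHS = 0 → satisfies claim
(1, 2): LHS = √(3) ≈ 1.732, RHS = 1 + √(2) ≈ 2.414 → counterexample
(3, 3): LHS = √(6) ≈ 2.449, RHS = 2·√(3) ≈ 3.464 → counterexample

That makes 4 counterexamples.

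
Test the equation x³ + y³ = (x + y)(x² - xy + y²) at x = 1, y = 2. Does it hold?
Substituting x = 1, y = 2:

LHS = 1³ + 2³ = 9
RHS = (1 + 2)(1² - 1·2 + 2²) = 9

LHS = RHS, so the equation holds at this point.

Answer: Holds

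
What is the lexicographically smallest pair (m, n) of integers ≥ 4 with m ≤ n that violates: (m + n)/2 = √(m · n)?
Substituting (4, 5) into the claim:
LHS = (4 + 5)/2 = 9/2
RHS = √(4 · 5) = 2·√(5) ≈ 4.472

Since LHS ≠ RHS, this pair disproves the claim, and no lexicographically smaller pair (m ≤ n, integers ≥ 4) does.

For instance (5, 7) is also a counterexample (LHS = 6, RHS = √(35) ≈ 5.916), but it's lexicographically larger.

Answer: (m, n) = (4, 5)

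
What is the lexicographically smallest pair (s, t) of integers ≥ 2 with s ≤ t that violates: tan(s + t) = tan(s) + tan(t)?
(s, t) = (2, 2)

Substituting (2, 2) into the claim:
LHS = tan(2 + 2) = tan(4) ≈ 1.158
RHS = tan(2) + tan(2) = 2·tan(2) ≈ -4.37

Since LHS ≠ RHS, this pair disproves the claim, and no lexicographically smaller pair (s ≤ t, integers ≥ 2) does.

For instance (7, 7) is also a counterexample (LHS = tan(14) ≈ 7.245, RHS = 2·tan(7) ≈ 1.743), but it's lexicographically larger.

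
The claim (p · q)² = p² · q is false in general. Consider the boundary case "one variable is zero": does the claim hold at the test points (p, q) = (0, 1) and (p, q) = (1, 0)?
Yes, holds at both test points

At (0, 1): LHS = 0, RHS = 0 → equal
At (1, 0): LHS = 0, RHS = 0 → equal

So the claim does hold at both of these boundary points, even though it is not an identity.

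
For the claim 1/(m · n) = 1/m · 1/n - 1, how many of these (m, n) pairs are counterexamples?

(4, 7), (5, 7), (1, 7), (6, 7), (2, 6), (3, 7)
Testing each pair:
(4, 7): LHS = 1/28, RHS = -27/28 → counterexample
(5, 7): LHS = 1/35, RHS = -34/35 → counterexample
(1, 7): LHS = 1/7, RHS = -6/7 → counterexample
(6, 7): LHS = 1/42, RHS = -41/42 → counterexample
(2, 6): LHS = 1/12, RHS = -11/12 → counterexample
(3, 7): LHS = 1/21, RHS = -20/21 → counterexample

That makes 6 counterexamples.

Answer: 6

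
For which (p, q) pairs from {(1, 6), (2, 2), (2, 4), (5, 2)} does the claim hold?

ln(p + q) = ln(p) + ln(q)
(2, 2)

Testing each pair:
(1, 6): LHS = ln(7) ≈ 1.946, RHS = ln(6) ≈ 1.792 → fails
(2, 2): LHS = ln(4) ≈ 1.386, RHS = 2·ln(2) ≈ 1.386 → holds
(2, 4): LHS = ln(6) ≈ 1.792, RHS = ln(2) + ln(4) ≈ 2.079 → fails
(5, 2): LHS = ln(7) ≈ 1.946, RHS = ln(2) + ln(5) ≈ 2.303 → fails

1 of 4 pairs satisfies the claim.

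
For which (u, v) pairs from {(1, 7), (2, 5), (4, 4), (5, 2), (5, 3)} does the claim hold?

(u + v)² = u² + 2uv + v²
Testing each pair:
(1, 7): LHS = 64, RHS = 64 → holds
(2, 5): LHS = 49, RHS = 49 → holds
(4, 4): LHS = 64, RHS = 64 → holds
(5, 2): LHS = 49, RHS = 49 → holds
(5, 3): LHS = 64, RHS = 64 → holds

Every pair satisfies the claim.

Answer: All pairs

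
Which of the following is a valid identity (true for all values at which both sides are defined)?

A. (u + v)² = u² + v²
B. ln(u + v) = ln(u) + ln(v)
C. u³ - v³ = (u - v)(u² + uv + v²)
C

A: fails at (1, 2) — LHS = 9, RHS = 5.
B: fails at (5, 8) — LHS = ln(13) ≈ 2.565, RHS = ln(5) + ln(8) ≈ 3.689.
C: holds — e.g. at (2, 2), both sides equal 0.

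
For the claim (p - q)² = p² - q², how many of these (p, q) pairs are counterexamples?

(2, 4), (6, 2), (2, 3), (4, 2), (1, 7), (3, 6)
6

Testing each pair:
(2, 4): LHS = 4, RHS = -12 → counterexample
(6, 2): LHS = 16, RHS = 32 → counterexample
(2, 3): LHS = 1, RHS = -5 → counterexample
(4, 2): LHS = 4, RHS = 12 → counterexample
(1, 7): LHS = 36, RHS = -48 → counterexample
(3, 6): LHS = 9, RHS = -27 → counterexample

That makes 6 counterexamples.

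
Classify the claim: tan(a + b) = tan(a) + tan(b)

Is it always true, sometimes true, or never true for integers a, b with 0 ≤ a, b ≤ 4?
Sometimes true

It holds at (a, b) = (4, 0) (both sides equal tan(4) ≈ 1.158), but fails at (a, b) = (2, 1) (LHS = tan(3) ≈ -0.1425, RHS = tan(2) + tan(1) ≈ -0.6276).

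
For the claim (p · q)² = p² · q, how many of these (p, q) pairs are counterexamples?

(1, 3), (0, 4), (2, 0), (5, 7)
Testing each pair:
(1, 3): LHS = 9, RHS = 3 → counterexample
(0, 4): LHS = 0, RHS = 0 → satisfies claim
(2, 0): LHS = 0, RHS = 0 → satisfies claim
(5, 7): LHS = 1225, RHS = 175 → counterexample

That makes 2 counterexamples.

Answer: 2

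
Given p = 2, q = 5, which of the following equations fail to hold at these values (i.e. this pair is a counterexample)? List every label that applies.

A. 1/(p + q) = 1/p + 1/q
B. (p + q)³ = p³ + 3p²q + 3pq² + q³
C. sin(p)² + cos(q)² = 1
Evaluating each claim at the given values:
A. LHS = 1/7, RHS = 7/10 → fails here (LHS ≠ RHS)
B. LHS = 343, RHS = 343 → holds here (LHS = RHS)
C. LHS = cos(5)² + sin(2)² ≈ 0.9073, RHS = 1 → fails here (LHS ≠ RHS)

Answer: A, C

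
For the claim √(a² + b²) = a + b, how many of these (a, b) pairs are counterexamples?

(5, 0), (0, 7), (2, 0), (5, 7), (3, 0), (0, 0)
1

Testing each pair:
(5, 0): LHS = 5, RHS = 5 → satisfies claim
(0, 7): LHS = 7, RHS = 7 → satisfies claim
(2, 0): LHS = 2, RHS = 2 → satisfies claim
(5, 7): LHS = √(74) ≈ 8.602, RHS = 12 → counterexample
(3, 0): LHS = 3, RHS = 3 → satisfies claim
(0, 0): LHS = 0, RHS = 0 → satisfies claim

That makes 1 counterexample.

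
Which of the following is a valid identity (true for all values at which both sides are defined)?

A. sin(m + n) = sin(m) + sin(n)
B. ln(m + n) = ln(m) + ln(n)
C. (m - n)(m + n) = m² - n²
A: fails at (3, 7) — LHS = sin(10) ≈ -0.544, RHS = sin(3) + sin(7) ≈ 0.7981.
B: fails at (6, 7) — LHS = ln(13) ≈ 2.565, RHS = ln(6) + ln(7) ≈ 3.738.
C: holds — e.g. at (3, 7), both sides equal -40.

Answer: C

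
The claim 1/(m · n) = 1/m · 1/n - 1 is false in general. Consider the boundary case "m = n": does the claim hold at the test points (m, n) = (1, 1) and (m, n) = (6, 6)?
At (1, 1): LHS = 1 ≠ RHS = 0
At (6, 6): LHS = 1/36 ≠ RHS = -35/36

Answer: No, fails at both test points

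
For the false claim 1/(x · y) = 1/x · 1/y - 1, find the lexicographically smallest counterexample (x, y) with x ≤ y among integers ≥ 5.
Substituting (5, 5) into the claim:
LHS = 1/(5 · 5) = 1/25
RHS = 1/5 · 1/5 - 1 = -24/25

Since LHS ≠ RHS, this pair disproves the claim, and no lexicographically smaller pair (x ≤ y, integers ≥ 5) does.

For instance (8, 8) is also a counterexample (LHS = 1/64, RHS = -63/64), but it's lexicographically larger.

Answer: (x, y) = (5, 5)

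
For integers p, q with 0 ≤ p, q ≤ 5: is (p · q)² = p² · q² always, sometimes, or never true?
The identity holds for every pair in the range. For instance at (p, q) = (1, 5): both sides equal 25.

Answer: Always true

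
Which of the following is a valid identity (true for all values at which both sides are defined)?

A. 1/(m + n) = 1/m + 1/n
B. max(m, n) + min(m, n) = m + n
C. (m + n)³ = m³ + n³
B

A: fails at (4, 4) — LHS = 1/8, RHS = 1/2.
B: holds — e.g. at (4, 6), both sides equal 10.
C: fails at (1, 5) — LHS = 216, RHS = 126.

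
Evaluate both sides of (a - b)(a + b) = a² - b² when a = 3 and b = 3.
LHS = (3 - 3)(3 + 3) = 0
RHS = 3² - 3² = 0

LHS = RHS: the two sides agree.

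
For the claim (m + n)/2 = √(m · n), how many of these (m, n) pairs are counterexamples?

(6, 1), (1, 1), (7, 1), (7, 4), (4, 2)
Testing each pair:
(6, 1): LHS = 7/2, RHS = √(6) ≈ 2.449 → counterexample
(1, 1): LHS = 1, RHS = 1 → satisfies claim
(7, 1): LHS = 4, RHS = √(7) ≈ 2.646 → counterexample
(7, 4): LHS = 11/2, RHS = 2·√(7) ≈ 5.292 → counterexample
(4, 2): LHS = 3, RHS = 2·√(2) ≈ 2.828 → counterexample

That makes 4 counterexamples.

Answer: 4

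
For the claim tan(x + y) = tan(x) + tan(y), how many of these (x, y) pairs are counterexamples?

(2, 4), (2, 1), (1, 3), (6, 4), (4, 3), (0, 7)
Testing each pair:
(2, 4): LHS = tan(6) ≈ -0.291, RHS = tan(2) + tan(4) ≈ -1.027 → counterexample
(2, 1): LHS = tan(3) ≈ -0.1425, RHS = tan(2) + tan(1) ≈ -0.6276 → counterexample
(1, 3): LHS = tan(4) ≈ 1.158, RHS = tan(3) + tan(1) ≈ 1.415 → counterexample
(6, 4): LHS = tan(10) ≈ 0.6484, RHS = tan(6) + tan(4) ≈ 0.8668 → counterexample
(4, 3): LHS = tan(7) ≈ 0.8714, RHS = tan(3) + tan(4) ≈ 1.015 → counterexample
(0, 7): LHS = tan(7) ≈ 0.8714, RHS = tan(7) ≈ 0.8714 → satisfies claim

That makes 5 counterexamples.

Answer: 5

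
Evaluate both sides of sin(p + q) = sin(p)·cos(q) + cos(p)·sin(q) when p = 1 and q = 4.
LHS = sin(1 + 4) = sin(5) ≈ -0.9589
RHS = sin(1)·cos(4) + cos(1)·sin(4) = sin(1)·cos(4) + sin(4)·cos(1) ≈ -0.9589

LHS = RHS: the two sides agree.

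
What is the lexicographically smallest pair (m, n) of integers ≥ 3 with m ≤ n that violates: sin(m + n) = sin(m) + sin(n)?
Substituting (3, 3) into the claim:
LHS = sin(3 + 3) = sin(6) ≈ -0.2794
RHS = sin(3) + sin(3) = 2·sin(3) ≈ 0.2822

Since LHS ≠ RHS, this pair disproves the claim, and no lexicographically smaller pair (m ≤ n, integers ≥ 3) does.

For instance (4, 8) is also a counterexample (LHS = sin(12) ≈ -0.5366, RHS = sin(4) + sin(8) ≈ 0.2326), but it's lexicographically larger.

Answer: (m, n) = (3, 3)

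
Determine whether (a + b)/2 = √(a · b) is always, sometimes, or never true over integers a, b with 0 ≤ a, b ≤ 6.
Sometimes true

It holds at (a, b) = (0, 0) (both sides equal 0), but fails at (a, b) = (2, 3) (LHS = 5/2, RHS = √(6) ≈ 2.449).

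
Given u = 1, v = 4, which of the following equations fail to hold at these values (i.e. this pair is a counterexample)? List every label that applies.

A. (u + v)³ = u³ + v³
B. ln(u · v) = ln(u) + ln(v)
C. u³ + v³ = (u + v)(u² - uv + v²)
Evaluating each claim at the given values:
A. LHS = 125, RHS = 65 → fails here (LHS ≠ RHS)
B. LHS = ln(4) ≈ 1.386, RHS = ln(4) ≈ 1.386 → holds here (LHS = RHS)
C. LHS = 65, RHS = 65 → holds here (LHS = RHS)

Answer: A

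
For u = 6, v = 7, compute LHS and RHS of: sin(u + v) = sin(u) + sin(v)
LHS = sin(6 + 7) = sin(13) ≈ 0.4202
RHS = sin(6) + sin(7) ≈ 0.3776

LHS ≠ RHS (they differ by about 0.0426), so the equation does not hold here.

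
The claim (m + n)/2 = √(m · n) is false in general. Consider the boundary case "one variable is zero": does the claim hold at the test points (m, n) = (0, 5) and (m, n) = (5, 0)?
At (0, 5): LHS = 5/2 ≠ RHS = 0
At (5, 0): LHS = 5/2 ≠ RHS = 0

Answer: No, fails at both test points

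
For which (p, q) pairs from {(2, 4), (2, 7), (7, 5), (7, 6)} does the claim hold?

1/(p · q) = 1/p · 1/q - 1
None

Testing each pair:
(2, 4): LHS = 1/8, RHS = -7/8 → fails
(2, 7): LHS = 1/14, RHS = -13/14 → fails
(7, 5): LHS = 1/35, RHS = -34/35 → fails
(7, 6): LHS = 1/42, RHS = -41/42 → fails

No pair satisfies the claim.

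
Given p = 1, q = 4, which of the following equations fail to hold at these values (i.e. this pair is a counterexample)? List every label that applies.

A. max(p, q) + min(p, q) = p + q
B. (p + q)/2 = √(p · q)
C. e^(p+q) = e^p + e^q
Evaluating each claim at the given values:
A. LHS = 5, RHS = 5 → holds here (LHS = RHS)
B. LHS = 5/2, RHS = 2 → fails here (LHS ≠ RHS)
C. LHS = e^5 ≈ 148.4, RHS = e + e^4 ≈ 57.32 → fails here (LHS ≠ RHS)

Answer: B, C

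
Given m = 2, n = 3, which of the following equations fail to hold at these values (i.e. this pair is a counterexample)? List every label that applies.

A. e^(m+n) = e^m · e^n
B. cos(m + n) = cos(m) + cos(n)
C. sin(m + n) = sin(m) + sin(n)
Evaluating each claim at the given values:
A. LHS = e^5 ≈ 148.4, RHS = e^5 ≈ 148.4 → holds here (LHS = RHS)
B. LHS = cos(5) ≈ 0.2837, RHS = cos(3) + cos(2) ≈ -1.406 → fails here (LHS ≠ RHS)
C. LHS = sin(5) ≈ -0.9589, RHS = sin(3) + sin(2) ≈ 1.05 → fails here (LHS ≠ RHS)

Answer: B, C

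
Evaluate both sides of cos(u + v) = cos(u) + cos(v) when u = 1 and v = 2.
LHS = cos(1 + 2) = cos(3) ≈ -0.99
RHS = cos(1) + cos(2) ≈ 0.1242

LHS ≠ RHS (they differ by about 1.114), so the equation does not hold here.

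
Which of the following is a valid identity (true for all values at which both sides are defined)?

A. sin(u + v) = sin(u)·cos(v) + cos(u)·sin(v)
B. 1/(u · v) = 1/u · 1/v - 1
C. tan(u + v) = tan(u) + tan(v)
A: holds — e.g. at (1, 3), both sides equal sin(4) ≈ -0.7568.
B: fails at (2, 4) — LHS = 1/8, RHS = -7/8.
C: fails at (2, 7) — LHS = tan(9) ≈ -0.4523, RHS = tan(2) + tan(7) ≈ -1.314.

Answer: A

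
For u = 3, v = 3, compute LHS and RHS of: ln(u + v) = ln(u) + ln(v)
LHS = ln(3 + 3) = ln(6) ≈ 1.792
RHS = ln(3) + ln(3) = 2·ln(3) ≈ 2.197

LHS ≠ RHS (they differ by about 0.4055), so the equation does not hold here.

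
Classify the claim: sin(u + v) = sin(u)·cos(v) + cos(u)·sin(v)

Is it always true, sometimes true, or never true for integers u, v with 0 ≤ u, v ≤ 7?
The identity holds for every pair in the range. For instance at (u, v) = (0, 6): both sides equal sin(6) ≈ -0.2794.

Answer: Always true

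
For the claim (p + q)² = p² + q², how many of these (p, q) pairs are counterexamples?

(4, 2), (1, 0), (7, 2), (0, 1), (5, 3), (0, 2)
3

Testing each pair:
(4, 2): LHS = 36, RHS = 20 → counterexample
(1, 0): LHS = 1, RHS = 1 → satisfies claim
(7, 2): LHS = 81, RHS = 53 → counterexample
(0, 1): LHS = 1, RHS = 1 → satisfies claim
(5, 3): LHS = 64, RHS = 34 → counterexample
(0, 2): LHS = 4, RHS = 4 → satisfies claim

That makes 3 counterexamples.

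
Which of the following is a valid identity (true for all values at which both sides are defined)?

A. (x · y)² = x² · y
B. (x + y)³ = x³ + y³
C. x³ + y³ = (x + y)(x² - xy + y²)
C

A: fails at (1, 3) — LHS = 9, RHS = 3.
B: fails at (4, 4) — LHS = 512, RHS = 128.
C: holds — e.g. at (3, 7), both sides equal 370.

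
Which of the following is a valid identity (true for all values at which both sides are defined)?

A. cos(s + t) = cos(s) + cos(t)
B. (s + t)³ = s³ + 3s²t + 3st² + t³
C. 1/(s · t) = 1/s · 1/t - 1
B

A: fails at (4, 6) — LHS = cos(10) ≈ -0.8391, RHS = cos(4) + cos(6) ≈ 0.3065.
B: holds — e.g. at (5, 8), both sides equal 2197.
C: fails at (2, 4) — LHS = 1/8, RHS = -7/8.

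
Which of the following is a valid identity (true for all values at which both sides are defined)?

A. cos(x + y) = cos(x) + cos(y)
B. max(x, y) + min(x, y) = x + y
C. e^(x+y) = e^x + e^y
B

A: fails at (2, 4) — LHS = cos(6) ≈ 0.9602, RHS = cos(4) + cos(2) ≈ -1.07.
B: holds — e.g. at (4, 6), both sides equal 10.
C: fails at (4, 4) — LHS = e^8 ≈ 2981, RHS = 2·e^4 ≈ 109.2.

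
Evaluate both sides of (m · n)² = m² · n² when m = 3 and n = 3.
LHS = (3 · 3)² = 81
RHS = 3² · 3² = 81

LHS = RHS: the two sides agree.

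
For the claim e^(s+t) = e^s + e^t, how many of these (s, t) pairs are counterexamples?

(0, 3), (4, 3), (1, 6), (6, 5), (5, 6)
Testing each pair:
(0, 3): LHS = e^3 ≈ 20.09, RHS = 1 + e^3 ≈ 21.09 → counterexample
(4, 3): LHS = e^7 ≈ 1097, RHS = e^3 + e^4 ≈ 74.68 → counterexample
(1, 6): LHS = e^7 ≈ 1097, RHS = e + e^6 ≈ 406.1 → counterexample
(6, 5): LHS = e^11 ≈ 59874.1, RHS = e^5 + e^6 ≈ 551.8 → counterexample
(5, 6): LHS = e^11 ≈ 59874.1, RHS = e^5 + e^6 ≈ 551.8 → counterexample

That makes 5 counterexamples.

Answer: 5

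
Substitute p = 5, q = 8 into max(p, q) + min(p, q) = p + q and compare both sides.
LHS = max(5, 8) + min(5, 8) = 13
RHS = 5 + 8 = 13

LHS = RHS: the two sides agree.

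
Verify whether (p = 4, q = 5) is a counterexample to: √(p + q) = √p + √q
Substituting p = 4, q = 5:
LHS = √(4 + 5) = 3
RHS = √4 + √5 = 2 + √(5) ≈ 4.236

Since LHS ≠ RHS, this pair disproves the claim.

Answer: Yes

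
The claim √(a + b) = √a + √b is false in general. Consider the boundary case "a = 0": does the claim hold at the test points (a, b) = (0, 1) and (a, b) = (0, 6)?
Yes, holds at both test points

At (0, 1): LHS = 1, RHS = 1 → equal
At (0, 6): LHS = √(6) ≈ 2.449, RHS = √(6) ≈ 2.449 → equal

So the claim does hold at both of these boundary points, even though it is not an identity.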